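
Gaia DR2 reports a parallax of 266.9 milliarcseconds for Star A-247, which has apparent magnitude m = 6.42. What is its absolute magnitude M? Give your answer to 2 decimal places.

d = 1/p = 1/0.2669″ = 3.7467 pc.
m − M = 5 log₁₀(3.7467) − 5 = 2.8682 − 5 = -2.1318.
M = m − (m − M) = 6.42 − (-2.1318) = 8.55.

M = 8.55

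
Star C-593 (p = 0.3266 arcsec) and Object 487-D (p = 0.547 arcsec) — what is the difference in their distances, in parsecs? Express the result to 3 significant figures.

1.23 pc

d_A = 1/0.3266″ = 3.0618 pc; d_B = 1/0.5470″ = 1.8282 pc.
|d_B − d_A| = |1.8282 − 3.0618| = 1.2336 pc.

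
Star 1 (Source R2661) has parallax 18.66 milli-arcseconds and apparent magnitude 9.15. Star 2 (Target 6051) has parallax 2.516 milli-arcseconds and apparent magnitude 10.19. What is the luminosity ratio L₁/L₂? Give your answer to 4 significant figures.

d₁ = 1/p₁ = 1/0.01866″ = 53.591 pc; d₂ = 1/p₂ = 1/0.002516″ = 397.46 pc.
M₁ = m₁ − 5 log₁₀ d₁ + 5 = 9.15 − 8.6455 + 5 = 5.5045.
M₂ = 10.19 − 12.9965 + 5 = 2.1935.
L₁/L₂ = 10^(0.4(M₂ − M₁)) = 10^(0.4 × (-3.3110)) = 10^(-1.32440) = 0.047381.

L₁/L₂ = 0.04738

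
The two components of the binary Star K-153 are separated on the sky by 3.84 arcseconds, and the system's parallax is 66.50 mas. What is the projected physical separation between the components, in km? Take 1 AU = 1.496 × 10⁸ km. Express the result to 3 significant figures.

8.64 × 10^9 km

d = 1/p = 1/0.06650″ = 15.038 pc.
At distance d (pc), an angle of θ arcsec spans θ·d AU: s = 3.84 × 15.038 = 57.746 AU.
= 57.746 × 1.496 × 10⁸ km = 8.6388 × 10^9 km.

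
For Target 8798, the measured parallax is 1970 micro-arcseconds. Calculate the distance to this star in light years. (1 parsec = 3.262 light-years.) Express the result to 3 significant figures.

1660 light years

p = 1970 micro-arcseconds = 0.001970 arcsec.
d = 1/p = 1/0.001970 = 507.61 pc.
In light-years: 507.61 × 3.262 = 1655.8 ly.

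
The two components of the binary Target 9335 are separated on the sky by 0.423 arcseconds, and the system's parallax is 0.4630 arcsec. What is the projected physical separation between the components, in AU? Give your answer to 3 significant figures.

d = 1/p = 1/0.4630″ = 2.1598 pc.
At distance d (pc), an angle of θ arcsec spans θ·d AU: s = 0.423 × 2.1598 = 0.9136 AU.

0.914 AU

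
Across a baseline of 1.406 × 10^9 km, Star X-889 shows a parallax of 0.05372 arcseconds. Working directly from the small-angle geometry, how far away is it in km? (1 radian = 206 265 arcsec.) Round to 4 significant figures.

θ = 0.05372″ = 0.05372/206265 = 2.6044 × 10^-7 rad.
d = B/θ = (1.406 × 10^9) / (2.6044 × 10^-7) = 5.3986 × 10^15 km.

5.399 × 10^15 km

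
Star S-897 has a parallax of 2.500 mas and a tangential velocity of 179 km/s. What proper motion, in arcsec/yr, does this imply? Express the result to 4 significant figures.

d = 1/p = 1/0.002500″ = 400 pc.
μ = v_t / (4.74 d) = 179 / (4.74 × 400) = 179 / 1896 = 0.094409 ″/yr.

0.09441 arcsec/yr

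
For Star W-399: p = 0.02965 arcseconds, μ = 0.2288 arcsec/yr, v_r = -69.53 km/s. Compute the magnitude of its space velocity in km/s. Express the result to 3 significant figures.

d = 1/p = 1/0.02965″ = 33.727 pc.
v_t = 4.740 μ d = 4.740 × 0.2288 × 33.727 = 36.577 km/s.
v = √(v_r² + v_t²) = √((-69.53)² + 36.577²) = √6172.3 = 78.564 km/s.

78.6 km/s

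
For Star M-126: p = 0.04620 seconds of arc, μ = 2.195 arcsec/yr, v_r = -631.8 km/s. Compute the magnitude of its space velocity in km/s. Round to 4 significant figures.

d = 1/p = 1/0.04620″ = 21.645 pc.
v_t = 4.740 μ d = 4.740 × 2.195 × 21.645 = 225.2 km/s.
v = √(v_r² + v_t²) = √((-631.8)² + 225.2²) = √449886 = 670.74 km/s.

670.7 km/s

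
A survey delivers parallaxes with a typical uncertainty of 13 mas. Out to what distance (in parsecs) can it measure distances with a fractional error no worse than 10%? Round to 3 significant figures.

σ_d/d = σ_p/p, so the condition is σ_p/p ≤ 0.10, i.e. p ≥ σ_p/0.10.
p_min = 13/0.10 = 130 mas = 0.13 arcsec.
d_max = 1/p_min = 1/0.13 = 7.6923 pc.

7.69 pc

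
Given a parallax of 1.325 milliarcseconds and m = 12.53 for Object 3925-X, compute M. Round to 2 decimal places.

d = 1/p = 1/0.001325″ = 754.72 pc.
m − M = 5 log₁₀(754.72) − 5 = 14.3889 − 5 = 9.3889.
M = m − (m − M) = 12.53 − 9.3889 = 3.14.

M = 3.14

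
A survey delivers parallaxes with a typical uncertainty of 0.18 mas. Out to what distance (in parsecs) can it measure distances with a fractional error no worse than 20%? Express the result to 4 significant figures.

1111 pc

σ_d/d = σ_p/p, so the condition is σ_p/p ≤ 0.20, i.e. p ≥ σ_p/0.20.
p_min = 0.18/0.20 = 0.9 mas = 0.0009 arcsec.
d_max = 1/p_min = 1/0.0009 = 1111.1 pc.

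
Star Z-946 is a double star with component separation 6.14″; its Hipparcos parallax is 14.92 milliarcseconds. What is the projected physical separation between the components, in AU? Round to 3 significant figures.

412 AU

d = 1/p = 1/0.01492″ = 67.024 pc.
At distance d (pc), an angle of θ arcsec spans θ·d AU: s = 6.14 × 67.024 = 411.53 AU.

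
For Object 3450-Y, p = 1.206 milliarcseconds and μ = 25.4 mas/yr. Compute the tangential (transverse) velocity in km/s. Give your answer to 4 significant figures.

d = 1/p = 1/0.001206″ = 829.19 pc.
μ = 25.4 mas/yr = 0.0254 ″/yr.
v_t = 4.74 × μ × d = 4.74 × 0.0254 × 829.19 = 99.831 km/s.

99.83 km/s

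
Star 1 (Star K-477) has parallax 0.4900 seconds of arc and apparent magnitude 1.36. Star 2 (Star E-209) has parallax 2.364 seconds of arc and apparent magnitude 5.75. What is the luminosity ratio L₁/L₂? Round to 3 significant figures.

d₁ = 1/p₁ = 1/0.4900″ = 2.0408 pc; d₂ = 1/p₂ = 1/2.364″ = 0.42301 pc.
M₁ = m₁ − 5 log₁₀ d₁ + 5 = 1.36 − 1.5490 + 5 = 4.8110.
M₂ = 5.75 − (-1.8682) + 5 = 12.6182.
L₁/L₂ = 10^(0.4(M₂ − M₁)) = 10^(0.4 × 7.8072) = 10^3.12288 = 1327.

L₁/L₂ = 1330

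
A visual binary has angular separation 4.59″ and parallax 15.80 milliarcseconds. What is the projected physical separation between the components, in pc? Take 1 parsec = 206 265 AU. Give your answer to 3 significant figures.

0.00141 pc

d = 1/p = 1/0.01580″ = 63.291 pc.
At distance d (pc), an angle of θ arcsec spans θ·d AU: s = 4.59 × 63.291 = 290.51 AU.
= 290.51 / 206265 = 0.0014084 pc.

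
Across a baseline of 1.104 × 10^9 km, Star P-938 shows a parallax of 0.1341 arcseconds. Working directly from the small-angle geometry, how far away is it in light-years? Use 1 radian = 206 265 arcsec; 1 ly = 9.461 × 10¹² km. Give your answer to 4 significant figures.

θ = 0.1341″ = 0.1341/206265 = 6.5013 × 10^-7 rad.
d = B/θ = (1.104 × 10^9) / (6.5013 × 10^-7) = 1.6981 × 10^15 km = (1.6981 × 10^15) / (9.461 × 10^12) ly = 179.48 ly.

179.5 ly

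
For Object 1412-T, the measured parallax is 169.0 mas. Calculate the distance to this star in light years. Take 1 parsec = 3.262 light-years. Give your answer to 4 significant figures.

19.30 light years

p = 169.0 mas = 0.1690 arcsec.
d = 1/p = 1/0.1690 = 5.9172 pc.
In light-years: 5.9172 × 3.262 = 19.302 ly.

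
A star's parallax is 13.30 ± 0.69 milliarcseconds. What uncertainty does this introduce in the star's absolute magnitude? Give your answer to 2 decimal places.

M = m − 5 log₁₀ d + 5 = m + 5 log₁₀ p + 5, so ∂M/∂p = 5/(p ln 10).
σ_M = (5/ln 10) · (σ_p/p) = 2.1715 × 0.69/13.30 = 2.1715 × 0.05188 = 0.11266.

σ_M = 0.11 mag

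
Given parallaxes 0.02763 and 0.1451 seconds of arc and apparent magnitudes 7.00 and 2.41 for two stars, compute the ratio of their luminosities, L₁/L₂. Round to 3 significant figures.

d₁ = 1/p₁ = 1/0.02763″ = 36.193 pc; d₂ = 1/p₂ = 1/0.1451″ = 6.8918 pc.
M₁ = m₁ − 5 log₁₀ d₁ + 5 = 7.00 − 7.7931 + 5 = 4.2069.
M₂ = 2.41 − 4.1917 + 5 = 3.2183.
L₁/L₂ = 10^(0.4(M₂ − M₁)) = 10^(0.4 × (-0.9886)) = 10^(-0.39544) = 0.40231.

L₁/L₂ = 0.402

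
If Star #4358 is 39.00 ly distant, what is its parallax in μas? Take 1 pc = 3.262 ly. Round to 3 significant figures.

83600 μas

d = 39.00 ly ÷ 3.262 = 11.956 pc.
p = 1/d = 1/11.956 = 0.08364 arcsec.
= 0.08364 × 10⁶ = 83640 μas.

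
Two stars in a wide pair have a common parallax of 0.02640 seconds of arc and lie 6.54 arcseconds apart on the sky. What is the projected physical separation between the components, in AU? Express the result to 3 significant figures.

d = 1/p = 1/0.02640″ = 37.879 pc.
At distance d (pc), an angle of θ arcsec spans θ·d AU: s = 6.54 × 37.879 = 247.73 AU.

248 AU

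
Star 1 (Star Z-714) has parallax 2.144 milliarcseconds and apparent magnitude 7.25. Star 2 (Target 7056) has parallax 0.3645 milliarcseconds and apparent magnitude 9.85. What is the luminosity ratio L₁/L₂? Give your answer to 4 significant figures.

d₁ = 1/p₁ = 1/0.002144″ = 466.42 pc; d₂ = 1/p₂ = 1/0.0003645″ = 2743.5 pc.
M₁ = m₁ − 5 log₁₀ d₁ + 5 = 7.25 − 13.3439 + 5 = -1.0939.
M₂ = 9.85 − 17.1915 + 5 = -2.3415.
L₁/L₂ = 10^(0.4(M₂ − M₁)) = 10^(0.4 × (-1.2476)) = 10^(-0.49904) = 0.31693.

L₁/L₂ = 0.3169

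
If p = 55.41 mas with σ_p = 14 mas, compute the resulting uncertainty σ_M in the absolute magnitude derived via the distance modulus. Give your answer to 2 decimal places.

M = m − 5 log₁₀ d + 5 = m + 5 log₁₀ p + 5, so ∂M/∂p = 5/(p ln 10).
σ_M = (5/ln 10) · (σ_p/p) = 2.1715 × 14/55.41 = 2.1715 × 0.25266 = 0.54865.

σ_M = 0.55 mag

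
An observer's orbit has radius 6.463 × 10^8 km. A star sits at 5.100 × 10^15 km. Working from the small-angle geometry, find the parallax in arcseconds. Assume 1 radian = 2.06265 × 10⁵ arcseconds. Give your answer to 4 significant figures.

0.02614 arcsec

θ ≈ B/d = (6.463 × 10^8) / (5.100 × 10^15) = 1.2673 × 10^-7 rad.
In arcseconds: 1.2673 × 10^-7 × 206265 = 0.02614″.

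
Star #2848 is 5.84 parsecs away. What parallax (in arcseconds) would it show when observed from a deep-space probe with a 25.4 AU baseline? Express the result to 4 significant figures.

p (arcsec) = B (AU) / d (pc).
p = 25.4 / 5.84 = 4.3493 arcsec.

4.349 arcsec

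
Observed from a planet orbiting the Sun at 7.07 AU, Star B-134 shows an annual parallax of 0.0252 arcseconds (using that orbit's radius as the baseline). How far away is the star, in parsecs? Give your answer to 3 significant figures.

281 pc

With baseline B (in AU) and parallax p (in arcsec), d = B/p parsecs.
d = 7.07 / 0.0252 = 280.56 pc.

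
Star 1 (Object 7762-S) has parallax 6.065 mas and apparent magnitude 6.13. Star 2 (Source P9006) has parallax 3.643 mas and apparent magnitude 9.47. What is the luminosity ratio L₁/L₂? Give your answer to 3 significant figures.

L₁/L₂ = 7.82

d₁ = 1/p₁ = 1/0.006065″ = 164.88 pc; d₂ = 1/p₂ = 1/0.003643″ = 274.5 pc.
M₁ = m₁ − 5 log₁₀ d₁ + 5 = 6.13 − 11.0858 + 5 = 0.0442.
M₂ = 9.47 − 12.1927 + 5 = 2.2773.
L₁/L₂ = 10^(0.4(M₂ − M₁)) = 10^(0.4 × 2.2331) = 10^0.89324 = 7.8206.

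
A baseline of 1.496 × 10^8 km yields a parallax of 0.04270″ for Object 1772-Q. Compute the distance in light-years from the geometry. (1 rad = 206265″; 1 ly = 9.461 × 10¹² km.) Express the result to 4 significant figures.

76.38 ly

θ = 0.04270″ = 0.04270/206265 = 2.0702 × 10^-7 rad.
d = B/θ = (1.496 × 10^8) / (2.0702 × 10^-7) = 7.2264 × 10^14 km = (7.2264 × 10^14) / (9.461 × 10^12) ly = 76.381 ly.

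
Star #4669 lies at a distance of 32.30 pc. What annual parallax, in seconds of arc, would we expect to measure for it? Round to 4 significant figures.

0.03096 arcsec

p = 1/d = 1/32.3 = 0.03096 arcsec.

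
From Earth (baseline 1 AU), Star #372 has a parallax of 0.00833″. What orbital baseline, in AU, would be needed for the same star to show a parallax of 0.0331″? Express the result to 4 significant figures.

3.974 AU

Parallax scales linearly with baseline: p ∝ B, so B = p_target / p_Earth × 1 AU.
B = 0.0331 / 0.00833 = 3.9736 AU.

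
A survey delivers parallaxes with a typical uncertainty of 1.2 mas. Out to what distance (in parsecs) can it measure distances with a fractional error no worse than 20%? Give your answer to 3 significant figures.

σ_d/d = σ_p/p, so the condition is σ_p/p ≤ 0.20, i.e. p ≥ σ_p/0.20.
p_min = 1.2/0.20 = 6 mas = 0.006 arcsec.
d_max = 1/p_min = 1/0.006 = 166.67 pc.

167 pc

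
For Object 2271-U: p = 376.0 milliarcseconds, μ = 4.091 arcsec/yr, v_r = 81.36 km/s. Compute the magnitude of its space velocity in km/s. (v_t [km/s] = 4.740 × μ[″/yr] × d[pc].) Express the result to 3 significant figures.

d = 1/p = 1/0.3760″ = 2.6596 pc.
v_t = 4.740 μ d = 4.740 × 4.091 × 2.6596 = 51.573 km/s.
v = √(v_r² + v_t²) = √(81.36² + 51.573²) = √9279.22 = 96.329 km/s.

96.3 km/s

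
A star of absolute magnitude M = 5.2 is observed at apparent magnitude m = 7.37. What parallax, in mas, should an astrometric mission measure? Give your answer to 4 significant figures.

36.81 mas

m − M = 7.37 − 5.2 = 2.17.
d = 10^((m−M)/5 + 1) = 10^1.434 = 27.164 pc.
p = 1/d = 1/27.164 = 0.036813 arcsec = 36.813 mas.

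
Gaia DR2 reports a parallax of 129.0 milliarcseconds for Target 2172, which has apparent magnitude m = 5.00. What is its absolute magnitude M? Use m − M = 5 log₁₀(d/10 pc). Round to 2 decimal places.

d = 1/p = 1/0.1290″ = 7.7519 pc.
m − M = 5 log₁₀(7.7519) − 5 = 4.4470 − 5 = -0.5530.
M = m − (m − M) = 5.00 − (-0.5530) = 5.55.

M = 5.55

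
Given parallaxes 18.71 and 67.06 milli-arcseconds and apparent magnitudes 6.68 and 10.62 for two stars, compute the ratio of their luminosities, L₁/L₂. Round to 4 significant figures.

L₁/L₂ = 483.9

d₁ = 1/p₁ = 1/0.01871″ = 53.447 pc; d₂ = 1/p₂ = 1/0.06706″ = 14.912 pc.
M₁ = m₁ − 5 log₁₀ d₁ + 5 = 6.68 − 8.6396 + 5 = 3.0404.
M₂ = 10.62 − 5.8677 + 5 = 9.7523.
L₁/L₂ = 10^(0.4(M₂ − M₁)) = 10^(0.4 × 6.7119) = 10^2.68476 = 483.9.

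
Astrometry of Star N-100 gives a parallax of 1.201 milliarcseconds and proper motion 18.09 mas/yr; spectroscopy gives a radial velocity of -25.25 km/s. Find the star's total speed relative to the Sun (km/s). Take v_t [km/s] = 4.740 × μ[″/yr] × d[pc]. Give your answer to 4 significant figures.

75.73 km/s

d = 1/p = 1/0.001201″ = 832.64 pc.
μ = 18.09 mas/yr = 0.01809 ″/yr.
v_t = 4.740 μ d = 4.740 × 0.01809 × 832.64 = 71.396 km/s.
v = √(v_r² + v_t²) = √((-25.25)² + 71.396²) = √5734.95 = 75.729 km/s.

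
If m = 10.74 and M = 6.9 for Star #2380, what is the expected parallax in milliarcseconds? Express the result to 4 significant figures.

17.06 mas

m − M = 10.74 − 6.9 = 3.84.
d = 10^((m−M)/5 + 1) = 10^1.768 = 58.614 pc.
p = 1/d = 1/58.614 = 0.017061 arcsec = 17.061 mas.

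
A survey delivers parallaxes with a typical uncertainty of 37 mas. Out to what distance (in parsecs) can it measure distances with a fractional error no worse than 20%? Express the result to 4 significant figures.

σ_d/d = σ_p/p, so the condition is σ_p/p ≤ 0.20, i.e. p ≥ σ_p/0.20.
p_min = 37/0.20 = 185 mas = 0.185 arcsec.
d_max = 1/p_min = 1/0.185 = 5.4054 pc.

5.405 pc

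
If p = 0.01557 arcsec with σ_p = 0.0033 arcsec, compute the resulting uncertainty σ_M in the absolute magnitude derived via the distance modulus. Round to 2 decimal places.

σ_M = 0.46 mag

M = m − 5 log₁₀ d + 5 = m + 5 log₁₀ p + 5, so ∂M/∂p = 5/(p ln 10).
σ_M = (5/ln 10) · (σ_p/p) = 2.1715 × 0.0033/0.01557 = 2.1715 × 0.21195 = 0.46025.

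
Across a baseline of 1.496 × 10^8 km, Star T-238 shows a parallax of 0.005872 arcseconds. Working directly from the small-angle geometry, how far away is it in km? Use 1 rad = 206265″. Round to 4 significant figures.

5.255 × 10^15 km

θ = 0.005872″ = 0.005872/206265 = 2.8468 × 10^-8 rad.
d = B/θ = (1.496 × 10^8) / (2.8468 × 10^-8) = 5.2550 × 10^15 km.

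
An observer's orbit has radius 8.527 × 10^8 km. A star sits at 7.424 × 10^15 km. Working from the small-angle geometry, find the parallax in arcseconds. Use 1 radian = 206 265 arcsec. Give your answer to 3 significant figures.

0.0237 arcsec

θ ≈ B/d = (8.527 × 10^8) / (7.424 × 10^15) = 1.1486 × 10^-7 rad.
In arcseconds: 1.1486 × 10^-7 × 206265 = 0.023692″.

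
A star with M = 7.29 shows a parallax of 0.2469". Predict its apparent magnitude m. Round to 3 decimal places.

d = 1/p = 1/0.2469″ = 4.0502 pc.
m − M = 5 log₁₀ d − 5 = 5 log₁₀(4.0502) − 5 = 3.0374 − 5 = -1.9626.
m = M + (m − M) = 7.29 + (-1.9626) = 5.327.

m = 5.327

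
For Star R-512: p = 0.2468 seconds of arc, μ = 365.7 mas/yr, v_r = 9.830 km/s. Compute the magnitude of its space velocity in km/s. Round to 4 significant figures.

12.08 km/s

d = 1/p = 1/0.2468″ = 4.0519 pc.
μ = 365.7 mas/yr = 0.3657 ″/yr.
v_t = 4.740 μ d = 4.740 × 0.3657 × 4.0519 = 7.0236 km/s.
v = √(v_r² + v_t²) = √(9.830² + 7.0236²) = √145.96 = 12.081 km/s.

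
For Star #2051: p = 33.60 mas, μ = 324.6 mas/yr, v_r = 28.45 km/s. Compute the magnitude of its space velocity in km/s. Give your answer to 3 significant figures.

53.9 km/s

d = 1/p = 1/0.03360″ = 29.762 pc.
μ = 324.6 mas/yr = 0.3246 ″/yr.
v_t = 4.740 μ d = 4.740 × 0.3246 × 29.762 = 45.792 km/s.
v = √(v_r² + v_t²) = √(28.45² + 45.792²) = √2906.31 = 53.91 km/s.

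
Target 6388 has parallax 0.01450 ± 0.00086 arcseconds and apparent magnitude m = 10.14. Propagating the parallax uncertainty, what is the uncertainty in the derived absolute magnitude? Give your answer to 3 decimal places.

σ_M = 0.129 mag

M = m − 5 log₁₀ d + 5 = m + 5 log₁₀ p + 5, so ∂M/∂p = 5/(p ln 10).
σ_M = (5/ln 10) · (σ_p/p) = 2.1715 × 0.00086/0.01450 = 2.1715 × 0.05931 = 0.12879.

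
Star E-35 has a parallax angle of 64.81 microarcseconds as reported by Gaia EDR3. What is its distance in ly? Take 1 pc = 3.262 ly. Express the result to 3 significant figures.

50300 ly

p = 64.81 microarcseconds = 0.00006481 arcsec.
d = 1/p = 1/0.00006481 = 15430 pc.
In light-years: 15430 × 3.262 = 50333 ly.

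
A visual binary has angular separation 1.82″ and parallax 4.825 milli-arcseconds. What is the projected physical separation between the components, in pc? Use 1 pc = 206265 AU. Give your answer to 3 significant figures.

0.00183 pc

d = 1/p = 1/0.004825″ = 207.25 pc.
At distance d (pc), an angle of θ arcsec spans θ·d AU: s = 1.82 × 207.25 = 377.2 AU.
= 377.2 / 206265 = 0.0018287 pc.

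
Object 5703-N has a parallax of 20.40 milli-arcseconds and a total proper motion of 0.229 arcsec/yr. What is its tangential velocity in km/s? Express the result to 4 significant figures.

d = 1/p = 1/0.02040″ = 49.02 pc.
v_t = 4.74 × μ × d = 4.74 × 0.229 × 49.02 = 53.209 km/s.

53.21 km/s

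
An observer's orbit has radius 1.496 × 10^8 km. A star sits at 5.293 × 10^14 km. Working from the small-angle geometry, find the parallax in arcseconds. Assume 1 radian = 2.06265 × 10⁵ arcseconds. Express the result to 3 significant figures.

θ ≈ B/d = (1.496 × 10^8) / (5.293 × 10^14) = 2.8264 × 10^-7 rad.
In arcseconds: 2.8264 × 10^-7 × 206265 = 0.058299″.

0.0583 arcsec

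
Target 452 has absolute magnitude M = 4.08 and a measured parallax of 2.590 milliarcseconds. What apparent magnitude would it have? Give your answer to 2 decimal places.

d = 1/p = 1/0.002590″ = 386.1 pc.
m − M = 5 log₁₀ d − 5 = 5 log₁₀(386.1) − 5 = 12.9335 − 5 = 7.9335.
m = M + (m − M) = 4.08 + 7.9335 = 12.01.

m = 12.01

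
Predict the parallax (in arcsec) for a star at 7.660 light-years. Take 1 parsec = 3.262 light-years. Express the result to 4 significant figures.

0.4258 arcsec

d = 7.660 ly ÷ 3.262 = 2.3483 pc.
p = 1/d = 1/2.3483 = 0.42584 arcsec.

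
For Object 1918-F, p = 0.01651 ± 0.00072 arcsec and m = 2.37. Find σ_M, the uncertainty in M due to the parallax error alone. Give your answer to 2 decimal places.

σ_M = 0.09 mag

M = m − 5 log₁₀ d + 5 = m + 5 log₁₀ p + 5, so ∂M/∂p = 5/(p ln 10).
σ_M = (5/ln 10) · (σ_p/p) = 2.1715 × 0.00072/0.01651 = 2.1715 × 0.04361 = 0.094699.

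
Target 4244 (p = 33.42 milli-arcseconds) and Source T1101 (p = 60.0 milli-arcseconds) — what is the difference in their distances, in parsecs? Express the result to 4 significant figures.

13.26 pc

d_A = 1/0.03342″ = 29.922 pc; d_B = 1/0.06000″ = 16.667 pc.
|d_B − d_A| = |16.667 − 29.922| = 13.255 pc.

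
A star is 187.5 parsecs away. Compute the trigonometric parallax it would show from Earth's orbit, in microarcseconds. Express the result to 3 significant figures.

p = 1/d = 1/187.5 = 0.0053333 arcsec.
= 0.0053333 × 10⁶ = 5333.3 μas.

5330 μas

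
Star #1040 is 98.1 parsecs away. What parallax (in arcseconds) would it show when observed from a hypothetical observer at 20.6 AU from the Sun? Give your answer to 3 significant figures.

p (arcsec) = B (AU) / d (pc).
p = 20.6 / 98.1 = 0.20999 arcsec.

0.210 arcsec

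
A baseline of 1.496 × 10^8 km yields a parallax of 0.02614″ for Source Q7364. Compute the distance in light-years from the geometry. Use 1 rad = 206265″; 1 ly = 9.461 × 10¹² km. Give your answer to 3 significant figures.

θ = 0.02614″ = 0.02614/206265 = 1.2673 × 10^-7 rad.
d = B/θ = (1.496 × 10^8) / (1.2673 × 10^-7) = 1.1805 × 10^15 km = (1.1805 × 10^15) / (9.461 × 10^12) ly = 124.78 ly.

125 ly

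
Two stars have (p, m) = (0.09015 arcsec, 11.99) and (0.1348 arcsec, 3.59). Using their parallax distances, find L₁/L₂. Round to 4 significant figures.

d₁ = 1/p₁ = 1/0.09015″ = 11.093 pc; d₂ = 1/p₂ = 1/0.1348″ = 7.4184 pc.
M₁ = m₁ − 5 log₁₀ d₁ + 5 = 11.99 − 5.2252 + 5 = 11.7648.
M₂ = 3.59 − 4.3516 + 5 = 4.2384.
L₁/L₂ = 10^(0.4(M₂ − M₁)) = 10^(0.4 × (-7.5264)) = 10^(-3.01056) = 0.00097598.

L₁/L₂ = 0.0009760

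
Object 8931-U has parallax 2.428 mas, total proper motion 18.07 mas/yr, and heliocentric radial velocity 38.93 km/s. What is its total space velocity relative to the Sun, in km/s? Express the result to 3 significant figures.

52.5 km/s

d = 1/p = 1/0.002428″ = 411.86 pc.
μ = 18.07 mas/yr = 0.01807 ″/yr.
v_t = 4.740 μ d = 4.740 × 0.01807 × 411.86 = 35.277 km/s.
v = √(v_r² + v_t²) = √(38.93² + 35.277²) = √2760.01 = 52.536 km/s.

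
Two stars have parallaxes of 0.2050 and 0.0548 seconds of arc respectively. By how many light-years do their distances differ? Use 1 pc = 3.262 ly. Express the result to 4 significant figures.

d_A = 1/0.2050″ = 4.878 pc; d_B = 1/0.05480″ = 18.248 pc.
|d_B − d_A| = |18.248 − 4.878| = 13.37 pc = 13.37 × 3.262 ly = 43.613 ly.

43.61 ly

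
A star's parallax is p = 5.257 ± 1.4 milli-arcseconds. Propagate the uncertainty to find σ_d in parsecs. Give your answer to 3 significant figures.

d = 1/p, so σ_d = σ_p / p².
σ_d = 0.00140 / (0.005257)² = 0.00140 / 0.000027636 = 50.659 pc.

50.7 pc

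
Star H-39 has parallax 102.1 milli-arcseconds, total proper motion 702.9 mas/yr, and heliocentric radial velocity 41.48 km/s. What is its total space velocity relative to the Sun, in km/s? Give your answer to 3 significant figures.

d = 1/p = 1/0.1021″ = 9.7943 pc.
μ = 702.9 mas/yr = 0.7029 ″/yr.
v_t = 4.740 μ d = 4.740 × 0.7029 × 9.7943 = 32.632 km/s.
v = √(v_r² + v_t²) = √(41.48² + 32.632²) = √2785.44 = 52.777 km/s.

52.8 km/s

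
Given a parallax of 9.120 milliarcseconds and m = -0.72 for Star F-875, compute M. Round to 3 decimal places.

M = -5.920

d = 1/p = 1/0.009120″ = 109.65 pc.
m − M = 5 log₁₀(109.65) − 5 = 10.2000 − 5 = 5.2000.
M = m − (m − M) = -0.72 − 5.2000 = -5.920.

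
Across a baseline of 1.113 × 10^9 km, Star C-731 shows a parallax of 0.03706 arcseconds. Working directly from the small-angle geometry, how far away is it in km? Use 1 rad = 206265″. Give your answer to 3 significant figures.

6.19 × 10^15 km

θ = 0.03706″ = 0.03706/206265 = 1.7967 × 10^-7 rad.
d = B/θ = (1.113 × 10^9) / (1.7967 × 10^-7) = 6.1947 × 10^15 km.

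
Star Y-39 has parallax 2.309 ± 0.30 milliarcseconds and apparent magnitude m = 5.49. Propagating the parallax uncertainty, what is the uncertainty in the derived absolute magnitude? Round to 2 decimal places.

σ_M = 0.28 mag

M = m − 5 log₁₀ d + 5 = m + 5 log₁₀ p + 5, so ∂M/∂p = 5/(p ln 10).
σ_M = (5/ln 10) · (σ_p/p) = 2.1715 × 0.30/2.309 = 2.1715 × 0.12993 = 0.28214.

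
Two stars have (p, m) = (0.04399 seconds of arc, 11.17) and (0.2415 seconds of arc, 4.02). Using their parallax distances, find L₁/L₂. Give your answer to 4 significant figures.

L₁/L₂ = 0.04160

d₁ = 1/p₁ = 1/0.04399″ = 22.732 pc; d₂ = 1/p₂ = 1/0.2415″ = 4.1408 pc.
M₁ = m₁ − 5 log₁₀ d₁ + 5 = 11.17 − 6.7832 + 5 = 9.3868.
M₂ = 4.02 − 3.0854 + 5 = 5.9346.
L₁/L₂ = 10^(0.4(M₂ − M₁)) = 10^(0.4 × (-3.4522)) = 10^(-1.38088) = 0.041603.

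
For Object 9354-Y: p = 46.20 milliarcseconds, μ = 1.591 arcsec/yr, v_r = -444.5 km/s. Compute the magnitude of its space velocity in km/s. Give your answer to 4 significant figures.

473.5 km/s

d = 1/p = 1/0.04620″ = 21.645 pc.
v_t = 4.740 μ d = 4.740 × 1.591 × 21.645 = 163.23 km/s.
v = √(v_r² + v_t²) = √((-444.5)² + 163.23²) = √224224 = 473.52 km/s.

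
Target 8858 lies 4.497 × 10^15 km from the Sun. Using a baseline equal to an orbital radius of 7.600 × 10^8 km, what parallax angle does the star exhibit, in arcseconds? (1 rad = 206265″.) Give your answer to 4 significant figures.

0.03486 arcsec

θ ≈ B/d = (7.600 × 10^8) / (4.497 × 10^15) = 1.6900 × 10^-7 rad.
In arcseconds: 1.6900 × 10^-7 × 206265 = 0.034859″.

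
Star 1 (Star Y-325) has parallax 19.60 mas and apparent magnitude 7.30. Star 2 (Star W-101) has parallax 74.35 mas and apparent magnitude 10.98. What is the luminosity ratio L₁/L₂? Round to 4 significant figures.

d₁ = 1/p₁ = 1/0.01960″ = 51.02 pc; d₂ = 1/p₂ = 1/0.07435″ = 13.45 pc.
M₁ = m₁ − 5 log₁₀ d₁ + 5 = 7.30 − 8.5387 + 5 = 3.7613.
M₂ = 10.98 − 5.6436 + 5 = 10.3364.
L₁/L₂ = 10^(0.4(M₂ − M₁)) = 10^(0.4 × 6.5751) = 10^2.63004 = 426.62.

L₁/L₂ = 426.6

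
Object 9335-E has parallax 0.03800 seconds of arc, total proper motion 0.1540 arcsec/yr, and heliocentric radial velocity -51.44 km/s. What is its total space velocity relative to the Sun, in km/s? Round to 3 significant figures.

54.9 km/s

d = 1/p = 1/0.03800″ = 26.316 pc.
v_t = 4.740 μ d = 4.740 × 0.1540 × 26.316 = 19.21 km/s.
v = √(v_r² + v_t²) = √((-51.44)² + 19.21²) = √3015.1 = 54.91 km/s.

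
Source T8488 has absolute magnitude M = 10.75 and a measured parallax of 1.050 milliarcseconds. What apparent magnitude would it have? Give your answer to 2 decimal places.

d = 1/p = 1/0.001050″ = 952.38 pc.
m − M = 5 log₁₀ d − 5 = 5 log₁₀(952.38) − 5 = 14.8941 − 5 = 9.8941.
m = M + (m − M) = 10.75 + 9.8941 = 20.64.

m = 20.64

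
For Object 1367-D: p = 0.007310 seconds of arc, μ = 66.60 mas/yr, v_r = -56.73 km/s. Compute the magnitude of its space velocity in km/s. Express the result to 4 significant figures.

71.30 km/s

d = 1/p = 1/0.007310″ = 136.8 pc.
μ = 66.60 mas/yr = 0.06660 ″/yr.
v_t = 4.740 μ d = 4.740 × 0.06660 × 136.8 = 43.186 km/s.
v = √(v_r² + v_t²) = √((-56.73)² + 43.186²) = √5083.32 = 71.297 km/s.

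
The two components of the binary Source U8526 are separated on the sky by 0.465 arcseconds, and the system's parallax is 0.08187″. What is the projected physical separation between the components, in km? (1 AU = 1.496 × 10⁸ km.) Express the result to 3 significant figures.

8.50 × 10^8 km

d = 1/p = 1/0.08187″ = 12.214 pc.
At distance d (pc), an angle of θ arcsec spans θ·d AU: s = 0.465 × 12.214 = 5.6795 AU.
= 5.6795 × 1.496 × 10⁸ km = 8.4965 × 10^8 km.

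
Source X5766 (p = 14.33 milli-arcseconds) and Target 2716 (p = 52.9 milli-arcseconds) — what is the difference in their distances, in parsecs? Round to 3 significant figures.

d_A = 1/0.01433″ = 69.784 pc; d_B = 1/0.05290″ = 18.904 pc.
|d_B − d_A| = |18.904 − 69.784| = 50.88 pc.

50.9 pc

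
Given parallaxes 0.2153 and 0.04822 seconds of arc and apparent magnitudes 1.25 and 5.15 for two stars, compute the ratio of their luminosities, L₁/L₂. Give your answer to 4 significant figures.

d₁ = 1/p₁ = 1/0.2153″ = 4.6447 pc; d₂ = 1/p₂ = 1/0.04822″ = 20.738 pc.
M₁ = m₁ − 5 log₁₀ d₁ + 5 = 1.25 − 3.3348 + 5 = 2.9152.
M₂ = 5.15 − 6.5838 + 5 = 3.5662.
L₁/L₂ = 10^(0.4(M₂ − M₁)) = 10^(0.4 × 0.6510) = 10^0.26040 = 1.8214.

L₁/L₂ = 1.821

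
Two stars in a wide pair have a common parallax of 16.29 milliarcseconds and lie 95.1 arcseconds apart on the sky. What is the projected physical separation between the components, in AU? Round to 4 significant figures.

5838 AU

d = 1/p = 1/0.01629″ = 61.387 pc.
At distance d (pc), an angle of θ arcsec spans θ·d AU: s = 95.1 × 61.387 = 5837.9 AU.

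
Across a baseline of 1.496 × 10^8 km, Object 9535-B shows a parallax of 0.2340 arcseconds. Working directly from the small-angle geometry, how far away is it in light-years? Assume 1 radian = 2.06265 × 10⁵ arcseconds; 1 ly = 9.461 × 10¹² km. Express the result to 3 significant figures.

13.9 ly

θ = 0.2340″ = 0.2340/206265 = 1.1345 × 10^-6 rad.
d = B/θ = (1.496 × 10^8) / (1.1345 × 10^-6) = 1.3186 × 10^14 km = (1.3186 × 10^14) / (9.461 × 10^12) ly = 13.937 ly.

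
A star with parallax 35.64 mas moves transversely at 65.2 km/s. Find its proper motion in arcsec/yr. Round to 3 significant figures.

d = 1/p = 1/0.03564″ = 28.058 pc.
μ = v_t / (4.74 d) = 65.2 / (4.74 × 28.058) = 65.2 / 132.99 = 0.49026 ″/yr.

0.490 arcsec/yr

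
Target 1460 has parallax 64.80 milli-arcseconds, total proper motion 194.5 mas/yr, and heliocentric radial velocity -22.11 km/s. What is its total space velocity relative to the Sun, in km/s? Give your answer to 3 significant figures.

d = 1/p = 1/0.06480″ = 15.432 pc.
μ = 194.5 mas/yr = 0.1945 ″/yr.
v_t = 4.740 μ d = 4.740 × 0.1945 × 15.432 = 14.227 km/s.
v = √(v_r² + v_t²) = √((-22.11)² + 14.227²) = √691.26 = 26.292 km/s.

26.3 km/s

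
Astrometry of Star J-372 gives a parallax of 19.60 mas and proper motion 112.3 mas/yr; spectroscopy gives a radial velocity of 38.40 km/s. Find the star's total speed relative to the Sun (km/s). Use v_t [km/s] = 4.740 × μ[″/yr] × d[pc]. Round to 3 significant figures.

d = 1/p = 1/0.01960″ = 51.02 pc.
μ = 112.3 mas/yr = 0.1123 ″/yr.
v_t = 4.740 μ d = 4.740 × 0.1123 × 51.02 = 27.158 km/s.
v = √(v_r² + v_t²) = √(38.40² + 27.158²) = √2212.12 = 47.033 km/s.

47.0 km/s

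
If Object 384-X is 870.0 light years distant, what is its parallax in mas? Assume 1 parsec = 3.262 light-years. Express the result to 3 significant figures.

3.75 mas

d = 870.0 ly ÷ 3.262 = 266.71 pc.
p = 1/d = 1/266.71 = 0.0037494 arcsec.
= 0.0037494 × 1000 = 3.7494 mas.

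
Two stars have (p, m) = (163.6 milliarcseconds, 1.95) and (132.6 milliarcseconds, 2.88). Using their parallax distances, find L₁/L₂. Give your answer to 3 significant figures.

d₁ = 1/p₁ = 1/0.1636″ = 6.1125 pc; d₂ = 1/p₂ = 1/0.1326″ = 7.5415 pc.
M₁ = m₁ − 5 log₁₀ d₁ + 5 = 1.95 − 3.9311 + 5 = 3.0189.
M₂ = 2.88 − 4.3873 + 5 = 3.4927.
L₁/L₂ = 10^(0.4(M₂ − M₁)) = 10^(0.4 × 0.4738) = 10^0.18952 = 1.5471.

L₁/L₂ = 1.55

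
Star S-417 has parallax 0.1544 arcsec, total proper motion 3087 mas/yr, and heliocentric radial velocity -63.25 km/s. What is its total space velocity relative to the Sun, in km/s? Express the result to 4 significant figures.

d = 1/p = 1/0.1544″ = 6.4767 pc.
μ = 3087 mas/yr = 3.087 ″/yr.
v_t = 4.740 μ d = 4.740 × 3.087 × 6.4767 = 94.77 km/s.
v = √(v_r² + v_t²) = √((-63.25)² + 94.77²) = √12981.9 = 113.94 km/s.

113.9 km/s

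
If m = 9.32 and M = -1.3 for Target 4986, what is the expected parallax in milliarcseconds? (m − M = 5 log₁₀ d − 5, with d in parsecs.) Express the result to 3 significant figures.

m − M = 9.32 − (-1.3) = 10.62.
d = 10^((m−M)/5 + 1) = 10^3.124 = 1330.5 pc.
p = 1/d = 1/1330.5 = 0.0007516 arcsec = 0.7516 mas.

0.752 mas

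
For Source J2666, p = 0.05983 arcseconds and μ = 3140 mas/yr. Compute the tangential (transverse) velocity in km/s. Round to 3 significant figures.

249 km/s

d = 1/p = 1/0.05983″ = 16.714 pc.
μ = 3140 mas/yr = 3.14 ″/yr.
v_t = 4.74 × μ × d = 4.74 × 3.14 × 16.714 = 248.76 km/s.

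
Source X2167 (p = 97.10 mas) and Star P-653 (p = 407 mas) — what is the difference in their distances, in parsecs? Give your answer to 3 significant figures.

d_A = 1/0.09710″ = 10.299 pc; d_B = 1/0.4070″ = 2.457 pc.
|d_B − d_A| = |2.457 − 10.299| = 7.842 pc.

7.84 pc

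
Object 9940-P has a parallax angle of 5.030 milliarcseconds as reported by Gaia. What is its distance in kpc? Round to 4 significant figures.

0.1988 kpc

p = 5.030 milliarcseconds = 0.005030 arcsec.
d = 1/p = 1/0.005030 = 198.81 pc.
= 0.19881 kpc.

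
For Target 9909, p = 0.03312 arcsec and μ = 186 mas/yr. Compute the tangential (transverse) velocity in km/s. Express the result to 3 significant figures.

d = 1/p = 1/0.03312″ = 30.193 pc.
μ = 186 mas/yr = 0.186 ″/yr.
v_t = 4.74 × μ × d = 4.74 × 0.186 × 30.193 = 26.619 km/s.

26.6 km/s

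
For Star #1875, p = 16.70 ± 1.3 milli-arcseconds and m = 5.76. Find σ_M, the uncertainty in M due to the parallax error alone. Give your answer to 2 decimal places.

σ_M = 0.17 mag

M = m − 5 log₁₀ d + 5 = m + 5 log₁₀ p + 5, so ∂M/∂p = 5/(p ln 10).
σ_M = (5/ln 10) · (σ_p/p) = 2.1715 × 1.3/16.70 = 2.1715 × 0.077844 = 0.16904.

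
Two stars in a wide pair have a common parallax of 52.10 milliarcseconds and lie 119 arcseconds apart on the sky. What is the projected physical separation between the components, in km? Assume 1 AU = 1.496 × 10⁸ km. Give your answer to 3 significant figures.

d = 1/p = 1/0.05210″ = 19.194 pc.
At distance d (pc), an angle of θ arcsec spans θ·d AU: s = 119 × 19.194 = 2284.1 AU.
= 2284.1 × 1.496 × 10⁸ km = 3.4170 × 10^11 km.

3.42 × 10^11 km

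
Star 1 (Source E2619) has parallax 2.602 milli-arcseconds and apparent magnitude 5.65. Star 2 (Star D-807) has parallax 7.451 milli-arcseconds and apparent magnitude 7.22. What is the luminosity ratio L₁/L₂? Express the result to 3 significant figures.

L₁/L₂ = 34.8

d₁ = 1/p₁ = 1/0.002602″ = 384.32 pc; d₂ = 1/p₂ = 1/0.007451″ = 134.21 pc.
M₁ = m₁ − 5 log₁₀ d₁ + 5 = 5.65 − 12.9235 + 5 = -2.2735.
M₂ = 7.22 − 10.6389 + 5 = 1.5811.
L₁/L₂ = 10^(0.4(M₂ − M₁)) = 10^(0.4 × 3.8546) = 10^1.54184 = 34.821.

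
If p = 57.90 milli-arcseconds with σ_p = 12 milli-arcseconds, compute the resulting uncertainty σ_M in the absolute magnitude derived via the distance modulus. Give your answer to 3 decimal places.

σ_M = 0.450 mag

M = m − 5 log₁₀ d + 5 = m + 5 log₁₀ p + 5, so ∂M/∂p = 5/(p ln 10).
σ_M = (5/ln 10) · (σ_p/p) = 2.1715 × 12/57.90 = 2.1715 × 0.20725 = 0.45004.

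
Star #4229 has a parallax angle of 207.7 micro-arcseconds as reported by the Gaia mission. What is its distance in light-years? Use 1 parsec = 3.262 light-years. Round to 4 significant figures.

p = 207.7 micro-arcseconds = 0.0002077 arcsec.
d = 1/p = 1/0.0002077 = 4814.6 pc.
In light-years: 4814.6 × 3.262 = 15705 ly.

15710 light years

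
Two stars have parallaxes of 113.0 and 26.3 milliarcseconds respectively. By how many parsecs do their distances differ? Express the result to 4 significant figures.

d_A = 1/0.1130″ = 8.8496 pc; d_B = 1/0.02630″ = 38.023 pc.
|d_B − d_A| = |38.023 − 8.8496| = 29.173 pc.

29.17 pc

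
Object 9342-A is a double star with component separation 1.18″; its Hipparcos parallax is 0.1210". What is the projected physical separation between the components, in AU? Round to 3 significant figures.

9.75 AU

d = 1/p = 1/0.1210″ = 8.2645 pc.
At distance d (pc), an angle of θ arcsec spans θ·d AU: s = 1.18 × 8.2645 = 9.7521 AU.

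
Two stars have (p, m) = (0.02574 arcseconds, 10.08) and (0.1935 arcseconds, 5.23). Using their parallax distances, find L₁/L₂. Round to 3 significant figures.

L₁/L₂ = 0.649

d₁ = 1/p₁ = 1/0.02574″ = 38.85 pc; d₂ = 1/p₂ = 1/0.1935″ = 5.168 pc.
M₁ = m₁ − 5 log₁₀ d₁ + 5 = 10.08 − 7.9470 + 5 = 7.1330.
M₂ = 5.23 − 3.5666 + 5 = 6.6634.
L₁/L₂ = 10^(0.4(M₂ − M₁)) = 10^(0.4 × (-0.4696)) = 10^(-0.18784) = 0.64887.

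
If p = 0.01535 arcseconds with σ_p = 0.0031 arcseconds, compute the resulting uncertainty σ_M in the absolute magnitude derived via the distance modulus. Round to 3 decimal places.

M = m − 5 log₁₀ d + 5 = m + 5 log₁₀ p + 5, so ∂M/∂p = 5/(p ln 10).
σ_M = (5/ln 10) · (σ_p/p) = 2.1715 × 0.0031/0.01535 = 2.1715 × 0.20195 = 0.43853.

σ_M = 0.439 mag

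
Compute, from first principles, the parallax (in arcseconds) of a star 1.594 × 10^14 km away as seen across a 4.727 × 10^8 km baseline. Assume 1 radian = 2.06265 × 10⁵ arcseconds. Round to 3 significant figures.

θ ≈ B/d = (4.727 × 10^8) / (1.594 × 10^14) = 2.9655 × 10^-6 rad.
In arcseconds: 2.9655 × 10^-6 × 206265 = 0.61168″.

0.612 arcsec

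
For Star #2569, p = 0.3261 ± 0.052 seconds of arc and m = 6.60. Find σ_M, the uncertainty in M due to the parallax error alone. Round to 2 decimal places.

M = m − 5 log₁₀ d + 5 = m + 5 log₁₀ p + 5, so ∂M/∂p = 5/(p ln 10).
σ_M = (5/ln 10) · (σ_p/p) = 2.1715 × 0.052/0.3261 = 2.1715 × 0.15946 = 0.34627.

σ_M = 0.35 mag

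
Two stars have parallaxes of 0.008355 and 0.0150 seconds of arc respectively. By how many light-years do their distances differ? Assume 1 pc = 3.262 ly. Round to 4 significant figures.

d_A = 1/0.008355″ = 119.69 pc; d_B = 1/0.01500″ = 66.667 pc.
|d_B − d_A| = |66.667 − 119.69| = 53.023 pc = 53.023 × 3.262 ly = 172.96 ly.

173.0 ly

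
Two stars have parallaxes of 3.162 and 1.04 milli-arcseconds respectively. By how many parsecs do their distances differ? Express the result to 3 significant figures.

d_A = 1/0.003162″ = 316.26 pc; d_B = 1/0.001040″ = 961.54 pc.
|d_B − d_A| = |961.54 − 316.26| = 645.28 pc.

645 pc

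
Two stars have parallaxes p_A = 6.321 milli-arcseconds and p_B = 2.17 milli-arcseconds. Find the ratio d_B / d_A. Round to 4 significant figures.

2.913

Since d = 1/p, d_B/d_A = p_A/p_B.
= 6.321 / 2.17 = 2.9129.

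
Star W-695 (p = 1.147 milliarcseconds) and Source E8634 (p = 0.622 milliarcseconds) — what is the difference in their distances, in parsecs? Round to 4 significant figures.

735.9 pc

d_A = 1/0.001147″ = 871.84 pc; d_B = 1/0.0006220″ = 1607.7 pc.
|d_B − d_A| = |1607.7 − 871.84| = 735.86 pc.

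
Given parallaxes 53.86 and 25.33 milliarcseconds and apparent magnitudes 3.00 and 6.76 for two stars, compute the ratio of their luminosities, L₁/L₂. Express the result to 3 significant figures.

L₁/L₂ = 7.06

d₁ = 1/p₁ = 1/0.05386″ = 18.567 pc; d₂ = 1/p₂ = 1/0.02533″ = 39.479 pc.
M₁ = m₁ − 5 log₁₀ d₁ + 5 = 3.00 − 6.3437 + 5 = 1.6563.
M₂ = 6.76 − 7.9818 + 5 = 3.7782.
L₁/L₂ = 10^(0.4(M₂ − M₁)) = 10^(0.4 × 2.1219) = 10^0.84876 = 7.0593.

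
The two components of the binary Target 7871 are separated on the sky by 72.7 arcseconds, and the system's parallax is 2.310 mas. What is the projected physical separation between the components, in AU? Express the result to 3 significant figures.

d = 1/p = 1/0.002310″ = 432.9 pc.
At distance d (pc), an angle of θ arcsec spans θ·d AU: s = 72.7 × 432.9 = 31472 AU.

31500 AU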